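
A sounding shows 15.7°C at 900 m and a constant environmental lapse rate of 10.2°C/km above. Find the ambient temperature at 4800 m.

900 → 4800 m (environmental, 10.2°C/km): ΔT = -10.2 × 3.9 = -39.78°C → T = -24.08°C

-24.08°C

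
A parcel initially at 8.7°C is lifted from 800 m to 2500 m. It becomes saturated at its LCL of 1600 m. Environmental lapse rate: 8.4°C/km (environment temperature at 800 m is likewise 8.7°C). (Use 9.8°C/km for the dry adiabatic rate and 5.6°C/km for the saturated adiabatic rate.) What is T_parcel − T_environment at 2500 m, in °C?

+1.4°C (parcel warmer than environment)

Parcel:
  From 800 m to 1600 m (dry): cools by 9.8 × 0.8 = 7.84°C, giving 0.86°C.
  From 1600 m to 2500 m (saturated): cools by 5.6 × 0.9 = 5.04°C, giving -4.18°C.
Environment:
  From 800 m to 2500 m (environment): cools by 8.4 × 1.7 = 14.28°C, giving -5.58°C.
T_parcel − T_env = -4.18 − (-5.58) = +1.4°C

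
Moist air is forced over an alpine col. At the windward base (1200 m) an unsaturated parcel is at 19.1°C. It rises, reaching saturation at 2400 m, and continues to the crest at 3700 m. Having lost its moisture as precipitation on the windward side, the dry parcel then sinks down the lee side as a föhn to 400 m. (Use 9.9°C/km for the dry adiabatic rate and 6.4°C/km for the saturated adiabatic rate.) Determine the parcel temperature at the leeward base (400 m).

Dry to 2400 m: -9.9 × 1.2 km = -11.88°C, so T = 7.22°C.
Saturated to 3700 m: -6.4 × 1.3 km = -8.32°C, so T = -1.1°C.
Dry descent to 400 m: +9.9 × 3.3 km = +32.67°C, so T = 31.57°C.

31.57°C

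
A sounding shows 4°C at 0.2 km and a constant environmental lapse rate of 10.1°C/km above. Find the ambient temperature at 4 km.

Environmental to 4000 m: -10.1 × 3.8 km = -38.38°C, so T = -34.38°C.

-34.38°C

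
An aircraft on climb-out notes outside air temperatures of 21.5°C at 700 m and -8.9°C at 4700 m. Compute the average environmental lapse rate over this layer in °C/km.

Γ = −ΔT/Δz = (21.5 − (-8.9)) / (4700 − 700) m
  = 30.4°C / 4 km = 7.6°C/km

7.6°C/km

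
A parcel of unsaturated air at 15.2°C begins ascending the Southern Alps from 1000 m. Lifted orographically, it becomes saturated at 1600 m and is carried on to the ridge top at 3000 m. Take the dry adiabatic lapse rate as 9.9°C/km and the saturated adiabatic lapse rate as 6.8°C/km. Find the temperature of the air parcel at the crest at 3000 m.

1000–1600 m, dry: Δz = 0.6 km ⇒ ΔT = -5.94°C; T = 9.26°C
1600–3000 m, saturated: Δz = 1.4 km ⇒ ΔT = -9.52°C; T = -0.26°C

-0.26°C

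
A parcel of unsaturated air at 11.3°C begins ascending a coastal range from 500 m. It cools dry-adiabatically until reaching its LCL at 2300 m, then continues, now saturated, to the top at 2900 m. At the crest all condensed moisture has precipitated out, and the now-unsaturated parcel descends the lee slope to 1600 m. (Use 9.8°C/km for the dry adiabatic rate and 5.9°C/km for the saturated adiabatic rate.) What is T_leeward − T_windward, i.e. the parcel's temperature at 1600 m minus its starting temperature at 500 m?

From 500 m to 2300 m (dry): cools by 9.8 × 1.8 = 17.64°C, giving -6.34°C.
From 2300 m to 2900 m (saturated): cools by 5.9 × 0.6 = 3.54°C, giving -9.88°C.
From 2900 m to 1600 m (dry descent): warms by 9.8 × 1.3 = 12.74°C, giving 2.86°C.
Net change vs windward start: 2.86 − 11.3 = -8.44°C

-8.44°C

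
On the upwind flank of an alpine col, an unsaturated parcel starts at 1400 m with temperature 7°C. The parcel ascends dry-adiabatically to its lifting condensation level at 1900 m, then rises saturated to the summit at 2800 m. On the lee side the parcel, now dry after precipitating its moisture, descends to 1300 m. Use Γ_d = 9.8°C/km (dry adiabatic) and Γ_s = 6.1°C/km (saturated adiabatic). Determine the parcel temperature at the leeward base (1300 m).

Dry to 1900 m: -9.8 × 0.5 km = -4.9°C, so T = 2.1°C.
Saturated to 2800 m: -6.1 × 0.9 km = -5.49°C, so T = -3.39°C.
Dry descent to 1300 m: +9.8 × 1.5 km = +14.7°C, so T = 11.31°C.

11.31°C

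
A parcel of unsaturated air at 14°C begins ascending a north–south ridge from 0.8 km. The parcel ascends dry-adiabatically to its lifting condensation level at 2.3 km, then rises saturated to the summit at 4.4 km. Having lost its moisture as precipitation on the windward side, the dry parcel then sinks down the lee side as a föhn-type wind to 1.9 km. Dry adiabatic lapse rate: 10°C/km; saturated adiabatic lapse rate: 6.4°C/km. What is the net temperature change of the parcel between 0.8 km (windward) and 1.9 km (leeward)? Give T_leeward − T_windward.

Dry to 2300 m: -10 × 1.5 km = -15°C, so T = -1°C.
Saturated to 4400 m: -6.4 × 2.1 km = -13.44°C, so T = -14.44°C.
Dry descent to 1900 m: +10 × 2.5 km = +25°C, so T = 10.56°C.
Net change vs windward start: 10.56 − 14 = -3.44°C

-3.44°C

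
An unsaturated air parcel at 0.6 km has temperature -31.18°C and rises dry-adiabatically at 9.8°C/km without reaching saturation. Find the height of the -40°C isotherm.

1.5 km

Height above start = (-31.18 − (-40)) / 9.8 = 0.9 km
Altitude = 600 m + 900 m = 1500 m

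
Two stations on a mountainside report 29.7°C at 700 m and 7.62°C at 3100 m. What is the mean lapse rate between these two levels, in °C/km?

9.2°C/km

Γ = −ΔT/Δz = (29.7 − 7.62) / (3100 − 700) m
  = 22.08°C / 2.4 km = 9.2°C/km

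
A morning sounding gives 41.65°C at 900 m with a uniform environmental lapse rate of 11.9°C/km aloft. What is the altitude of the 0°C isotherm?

Height above start = (41.65 − 0) / 11.9 = 3.5 km
Altitude = 900 m + 3500 m = 4400 m

4400 m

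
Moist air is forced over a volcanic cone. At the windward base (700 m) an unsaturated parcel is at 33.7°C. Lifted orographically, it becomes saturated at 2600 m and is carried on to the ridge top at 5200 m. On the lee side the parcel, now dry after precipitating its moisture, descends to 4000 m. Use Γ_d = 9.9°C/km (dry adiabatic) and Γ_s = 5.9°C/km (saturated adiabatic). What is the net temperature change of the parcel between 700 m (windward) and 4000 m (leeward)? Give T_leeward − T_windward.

700–2600 m, dry: Δz = 1.9 km ⇒ ΔT = -18.81°C; T = 14.89°C
2600–5200 m, saturated: Δz = 2.6 km ⇒ ΔT = -15.34°C; T = -0.45°C
5200–4000 m, dry descent: Δz = 1.2 km ⇒ ΔT = +11.88°C; T = 11.43°C
Net change vs windward start: 11.43 − 33.7 = -22.27°C

-22.27°C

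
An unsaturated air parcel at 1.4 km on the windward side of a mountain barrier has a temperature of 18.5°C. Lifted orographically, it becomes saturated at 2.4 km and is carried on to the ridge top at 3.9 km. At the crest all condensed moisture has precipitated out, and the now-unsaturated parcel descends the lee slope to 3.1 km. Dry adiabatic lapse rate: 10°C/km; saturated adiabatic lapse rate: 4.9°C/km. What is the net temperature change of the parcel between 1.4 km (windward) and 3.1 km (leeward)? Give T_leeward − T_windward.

1400 → 2400 m (dry, 10°C/km): ΔT = -10 × 1 = -10°C → T = 8.5°C
2400 → 3900 m (saturated, 4.9°C/km): ΔT = -4.9 × 1.5 = -7.35°C → T = 1.15°C
3900 → 3100 m (dry descent, 10°C/km): ΔT = +10 × 0.8 = +8°C → T = 9.15°C
Net change vs windward start: 9.15 − 18.5 = -9.35°C

-9.35°C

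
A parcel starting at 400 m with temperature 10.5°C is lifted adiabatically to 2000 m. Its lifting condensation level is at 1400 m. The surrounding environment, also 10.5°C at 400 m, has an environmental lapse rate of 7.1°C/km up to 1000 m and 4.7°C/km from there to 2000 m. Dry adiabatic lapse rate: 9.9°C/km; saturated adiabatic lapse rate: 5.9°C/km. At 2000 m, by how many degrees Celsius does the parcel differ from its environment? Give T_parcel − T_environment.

Parcel:
  Dry to 1400 m: -9.9 × 1 km = -9.9°C, so T = 0.6°C.
  Saturated to 2000 m: -5.9 × 0.6 km = -3.54°C, so T = -2.94°C.
Environment:
  Environment, lower layer to 1000 m: -7.1 × 0.6 km = -4.26°C, so T = 6.24°C.
  Environment, upper layer to 2000 m: -4.7 × 1 km = -4.7°C, so T = 1.54°C.
T_parcel − T_env = -2.94 − 1.54 = -4.48°C

-4.48°C (parcel cooler than environment)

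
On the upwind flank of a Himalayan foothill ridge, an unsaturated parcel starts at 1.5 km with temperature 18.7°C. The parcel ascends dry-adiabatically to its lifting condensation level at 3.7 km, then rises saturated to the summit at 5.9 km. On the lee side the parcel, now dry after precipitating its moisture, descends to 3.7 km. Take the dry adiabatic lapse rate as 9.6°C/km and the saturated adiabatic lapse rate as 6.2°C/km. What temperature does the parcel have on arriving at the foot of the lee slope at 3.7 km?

5.06°C

Dry to 3700 m: -9.6 × 2.2 km = -21.12°C, so T = -2.42°C.
Saturated to 5900 m: -6.2 × 2.2 km = -13.64°C, so T = -16.06°C.
Dry descent to 3700 m: +9.6 × 2.2 km = +21.12°C, so T = 5.06°C.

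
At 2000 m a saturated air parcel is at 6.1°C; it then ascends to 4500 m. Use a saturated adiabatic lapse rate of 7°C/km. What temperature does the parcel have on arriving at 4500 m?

2000 → 4500 m (saturated adiabatic, 7°C/km): ΔT = -7 × 2.5 = -17.5°C → T = -11.4°C

-11.4°C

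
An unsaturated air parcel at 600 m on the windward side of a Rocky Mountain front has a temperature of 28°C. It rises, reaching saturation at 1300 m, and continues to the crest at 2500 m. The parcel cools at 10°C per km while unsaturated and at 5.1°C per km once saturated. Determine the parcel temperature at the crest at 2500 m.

Dry to 1300 m: -10 × 0.7 km = -7°C, so T = 21°C.
Saturated to 2500 m: -5.1 × 1.2 km = -6.12°C, so T = 14.88°C.

14.88°C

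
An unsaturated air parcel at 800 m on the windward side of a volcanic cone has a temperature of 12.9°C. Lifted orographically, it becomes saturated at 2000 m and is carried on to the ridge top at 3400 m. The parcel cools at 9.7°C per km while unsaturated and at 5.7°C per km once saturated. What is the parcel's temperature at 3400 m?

From 800 m to 2000 m (dry): cools by 9.7 × 1.2 = 11.64°C, giving 1.26°C.
From 2000 m to 3400 m (saturated): cools by 5.7 × 1.4 = 7.98°C, giving -6.72°C.

-6.72°C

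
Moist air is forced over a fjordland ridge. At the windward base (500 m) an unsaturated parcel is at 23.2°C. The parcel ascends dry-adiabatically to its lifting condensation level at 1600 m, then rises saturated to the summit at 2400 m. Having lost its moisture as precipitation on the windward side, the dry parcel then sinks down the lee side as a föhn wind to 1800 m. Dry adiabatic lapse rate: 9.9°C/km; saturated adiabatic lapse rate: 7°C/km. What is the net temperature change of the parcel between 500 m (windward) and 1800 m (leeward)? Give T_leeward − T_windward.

-10.55°C

500 → 1600 m (dry, 9.9°C/km): ΔT = -9.9 × 1.1 = -10.89°C → T = 12.31°C
1600 → 2400 m (saturated, 7°C/km): ΔT = -7 × 0.8 = -5.6°C → T = 6.71°C
2400 → 1800 m (dry descent, 9.9°C/km): ΔT = +9.9 × 0.6 = +5.94°C → T = 12.65°C
Net change vs windward start: 12.65 − 23.2 = -10.55°C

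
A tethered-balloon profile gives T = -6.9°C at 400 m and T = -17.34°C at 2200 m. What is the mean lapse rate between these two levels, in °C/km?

Γ = −ΔT/Δz = (-6.9 − (-17.34)) / (2200 − 400) m
  = 10.44°C / 1.8 km = 5.8°C/km

5.8°C/km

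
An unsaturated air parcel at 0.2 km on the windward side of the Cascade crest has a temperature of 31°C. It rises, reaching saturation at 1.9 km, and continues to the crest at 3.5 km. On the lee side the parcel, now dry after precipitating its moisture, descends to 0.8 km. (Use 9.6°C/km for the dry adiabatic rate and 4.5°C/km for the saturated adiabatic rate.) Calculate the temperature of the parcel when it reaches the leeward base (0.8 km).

200 → 1900 m (dry, 9.6°C/km): ΔT = -9.6 × 1.7 = -16.32°C → T = 14.68°C
1900 → 3500 m (saturated, 4.5°C/km): ΔT = -4.5 × 1.6 = -7.2°C → T = 7.48°C
3500 → 800 m (dry descent, 9.6°C/km): ΔT = +9.6 × 2.7 = +25.92°C → T = 33.4°C

33.4°C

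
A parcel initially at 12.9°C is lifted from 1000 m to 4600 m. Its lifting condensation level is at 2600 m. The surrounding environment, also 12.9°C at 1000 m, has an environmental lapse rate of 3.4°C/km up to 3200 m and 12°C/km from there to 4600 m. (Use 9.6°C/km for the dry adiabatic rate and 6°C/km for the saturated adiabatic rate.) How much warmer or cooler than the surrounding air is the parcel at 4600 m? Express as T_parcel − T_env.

Parcel:
  1000 → 2600 m (dry, 9.6°C/km): ΔT = -9.6 × 1.6 = -15.36°C → T = -2.46°C
  2600 → 4600 m (saturated, 6°C/km): ΔT = -6 × 2 = -12°C → T = -14.46°C
Environment:
  1000 → 3200 m (environment, lower layer, 3.4°C/km): ΔT = -3.4 × 2.2 = -7.48°C → T = 5.42°C
  3200 → 4600 m (environment, upper layer, 12°C/km): ΔT = -12 × 1.4 = -16.8°C → T = -11.38°C
T_parcel − T_env = -14.46 − (-11.38) = -3.08°C

-3.08°C (parcel cooler than environment)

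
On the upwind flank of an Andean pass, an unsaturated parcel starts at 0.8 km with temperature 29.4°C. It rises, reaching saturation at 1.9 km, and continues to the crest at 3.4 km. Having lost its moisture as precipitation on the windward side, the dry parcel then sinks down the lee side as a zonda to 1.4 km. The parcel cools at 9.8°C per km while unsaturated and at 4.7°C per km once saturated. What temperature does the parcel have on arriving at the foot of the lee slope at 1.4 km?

800 → 1900 m (dry, 9.8°C/km): ΔT = -9.8 × 1.1 = -10.78°C → T = 18.62°C
1900 → 3400 m (saturated, 4.7°C/km): ΔT = -4.7 × 1.5 = -7.05°C → T = 11.57°C
3400 → 1400 m (dry descent, 9.8°C/km): ΔT = +9.8 × 2 = +19.6°C → T = 31.17°C

31.17°C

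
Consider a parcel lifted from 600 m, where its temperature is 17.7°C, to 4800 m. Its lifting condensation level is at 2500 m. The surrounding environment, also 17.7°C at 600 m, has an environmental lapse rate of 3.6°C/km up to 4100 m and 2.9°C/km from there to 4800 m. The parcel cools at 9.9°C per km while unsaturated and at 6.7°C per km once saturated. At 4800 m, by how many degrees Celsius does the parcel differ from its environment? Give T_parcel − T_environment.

Parcel:
  600 → 2500 m (dry, 9.9°C/km): ΔT = -9.9 × 1.9 = -18.81°C → T = -1.11°C
  2500 → 4800 m (saturated, 6.7°C/km): ΔT = -6.7 × 2.3 = -15.41°C → T = -16.52°C
Environment:
  600 → 4100 m (environment, lower layer, 3.6°C/km): ΔT = -3.6 × 3.5 = -12.6°C → T = 5.1°C
  4100 → 4800 m (environment, upper layer, 2.9°C/km): ΔT = -2.9 × 0.7 = -2.03°C → T = 3.07°C
T_parcel − T_env = -16.52 − 3.07 = -19.59°C

-19.59°C (parcel cooler than environment)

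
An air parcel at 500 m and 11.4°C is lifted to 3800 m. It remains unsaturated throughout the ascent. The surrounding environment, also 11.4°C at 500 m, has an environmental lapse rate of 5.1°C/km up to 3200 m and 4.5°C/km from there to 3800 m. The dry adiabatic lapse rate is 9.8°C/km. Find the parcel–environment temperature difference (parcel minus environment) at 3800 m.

Parcel:
  From 500 m to 3800 m (dry): cools by 9.8 × 3.3 = 32.34°C, giving -20.94°C.
Environment:
  From 500 m to 3200 m (environment, lower layer): cools by 5.1 × 2.7 = 13.77°C, giving -2.37°C.
  From 3200 m to 3800 m (environment, upper layer): cools by 4.5 × 0.6 = 2.7°C, giving -5.07°C.
T_parcel − T_env = -20.94 − (-5.07) = -15.87°C

-15.87°C (parcel cooler than environment)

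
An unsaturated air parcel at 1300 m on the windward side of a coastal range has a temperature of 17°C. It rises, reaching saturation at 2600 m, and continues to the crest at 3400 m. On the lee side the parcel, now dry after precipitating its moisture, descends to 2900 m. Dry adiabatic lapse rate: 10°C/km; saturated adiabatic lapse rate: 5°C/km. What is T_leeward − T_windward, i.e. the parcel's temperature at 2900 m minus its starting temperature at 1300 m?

1300–2600 m, dry: Δz = 1.3 km ⇒ ΔT = -13°C; T = 4°C
2600–3400 m, saturated: Δz = 0.8 km ⇒ ΔT = -4°C; T = 0°C
3400–2900 m, dry descent: Δz = 0.5 km ⇒ ΔT = +5°C; T = 5°C
Net change vs windward start: 5 − 17 = -12°C

-12°C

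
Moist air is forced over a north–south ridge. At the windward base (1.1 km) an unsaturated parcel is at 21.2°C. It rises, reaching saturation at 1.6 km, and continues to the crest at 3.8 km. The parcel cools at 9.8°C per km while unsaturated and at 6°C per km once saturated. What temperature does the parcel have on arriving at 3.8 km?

From 1100 m to 1600 m (dry): cools by 9.8 × 0.5 = 4.9°C, giving 16.3°C.
From 1600 m to 3800 m (saturated): cools by 6 × 2.2 = 13.2°C, giving 3.1°C.

3.1°C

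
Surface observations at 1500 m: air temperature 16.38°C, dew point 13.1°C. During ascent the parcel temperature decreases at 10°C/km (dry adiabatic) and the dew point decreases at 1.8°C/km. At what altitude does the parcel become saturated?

T and T_d converge at 10 − 1.8 = 8.2°C per km
Height above start = (16.38 − 13.1) / 8.2 = 0.4 km
LCL altitude = 1500 m + 400 m = 1900 m

1900 m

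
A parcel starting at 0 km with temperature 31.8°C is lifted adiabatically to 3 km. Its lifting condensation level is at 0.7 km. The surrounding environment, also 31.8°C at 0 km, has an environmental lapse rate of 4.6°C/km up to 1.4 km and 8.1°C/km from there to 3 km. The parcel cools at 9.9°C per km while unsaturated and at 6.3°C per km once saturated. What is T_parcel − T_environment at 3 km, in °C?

-2.02°C (parcel cooler than environment)

Parcel:
  Dry to 700 m: -9.9 × 0.7 km = -6.93°C, so T = 24.87°C.
  Saturated to 3000 m: -6.3 × 2.3 km = -14.49°C, so T = 10.38°C.
Environment:
  Environment, lower layer to 1400 m: -4.6 × 1.4 km = -6.44°C, so T = 25.36°C.
  Environment, upper layer to 3000 m: -8.1 × 1.6 km = -12.96°C, so T = 12.4°C.
T_parcel − T_env = 10.38 − 12.4 = -2.02°C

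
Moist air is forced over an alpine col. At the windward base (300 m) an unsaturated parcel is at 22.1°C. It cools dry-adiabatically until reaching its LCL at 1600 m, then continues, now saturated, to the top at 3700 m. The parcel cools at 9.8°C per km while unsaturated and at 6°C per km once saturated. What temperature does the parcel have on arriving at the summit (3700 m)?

From 300 m to 1600 m (dry): cools by 9.8 × 1.3 = 12.74°C, giving 9.36°C.
From 1600 m to 3700 m (saturated): cools by 6 × 2.1 = 12.6°C, giving -3.24°C.

-3.24°C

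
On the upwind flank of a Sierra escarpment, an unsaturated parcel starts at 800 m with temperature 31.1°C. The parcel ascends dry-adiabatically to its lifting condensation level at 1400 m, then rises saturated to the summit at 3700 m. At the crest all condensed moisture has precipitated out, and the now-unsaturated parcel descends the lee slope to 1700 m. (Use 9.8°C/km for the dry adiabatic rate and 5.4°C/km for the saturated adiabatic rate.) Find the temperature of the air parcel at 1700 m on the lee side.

From 800 m to 1400 m (dry): cools by 9.8 × 0.6 = 5.88°C, giving 25.22°C.
From 1400 m to 3700 m (saturated): cools by 5.4 × 2.3 = 12.42°C, giving 12.8°C.
From 3700 m to 1700 m (dry descent): warms by 9.8 × 2 = 19.6°C, giving 32.4°C.

32.4°C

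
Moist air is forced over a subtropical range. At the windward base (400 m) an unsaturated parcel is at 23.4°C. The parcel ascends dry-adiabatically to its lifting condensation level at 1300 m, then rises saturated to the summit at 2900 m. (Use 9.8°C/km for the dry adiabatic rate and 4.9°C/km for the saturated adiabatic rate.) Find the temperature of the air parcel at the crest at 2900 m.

From 400 m to 1300 m (dry): cools by 9.8 × 0.9 = 8.82°C, giving 14.58°C.
From 1300 m to 2900 m (saturated): cools by 4.9 × 1.6 = 7.84°C, giving 6.74°C.

6.74°C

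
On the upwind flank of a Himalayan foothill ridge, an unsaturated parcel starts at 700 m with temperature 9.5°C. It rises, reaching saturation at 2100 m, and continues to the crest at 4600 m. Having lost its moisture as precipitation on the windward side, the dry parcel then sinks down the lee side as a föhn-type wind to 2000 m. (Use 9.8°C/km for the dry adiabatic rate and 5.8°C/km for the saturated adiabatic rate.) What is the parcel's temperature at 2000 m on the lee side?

Dry to 2100 m: -9.8 × 1.4 km = -13.72°C, so T = -4.22°C.
Saturated to 4600 m: -5.8 × 2.5 km = -14.5°C, so T = -18.72°C.
Dry descent to 2000 m: +9.8 × 2.6 km = +25.48°C, so T = 6.76°C.

6.76°C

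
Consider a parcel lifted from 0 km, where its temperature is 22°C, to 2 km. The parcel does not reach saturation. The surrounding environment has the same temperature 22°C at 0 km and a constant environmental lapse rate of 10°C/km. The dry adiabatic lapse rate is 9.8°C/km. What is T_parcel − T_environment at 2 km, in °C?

Parcel:
  From 0 m to 2000 m (dry): cools by 9.8 × 2 = 19.6°C, giving 2.4°C.
Environment:
  From 0 m to 2000 m (environment): cools by 10 × 2 = 20°C, giving 2°C.
T_parcel − T_env = 2.4 − 2 = +0.4°C

+0.4°C (parcel warmer than environment)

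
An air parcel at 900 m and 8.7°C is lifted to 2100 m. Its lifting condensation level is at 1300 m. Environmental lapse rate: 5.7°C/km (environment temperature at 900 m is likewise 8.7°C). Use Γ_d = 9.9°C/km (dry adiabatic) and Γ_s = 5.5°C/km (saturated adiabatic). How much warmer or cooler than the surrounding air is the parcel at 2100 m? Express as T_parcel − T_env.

Parcel:
  From 900 m to 1300 m (dry): cools by 9.9 × 0.4 = 3.96°C, giving 4.74°C.
  From 1300 m to 2100 m (saturated): cools by 5.5 × 0.8 = 4.4°C, giving 0.34°C.
Environment:
  From 900 m to 2100 m (environment): cools by 5.7 × 1.2 = 6.84°C, giving 1.86°C.
T_parcel − T_env = 0.34 − 1.86 = -1.52°C

-1.52°C (parcel cooler than environment)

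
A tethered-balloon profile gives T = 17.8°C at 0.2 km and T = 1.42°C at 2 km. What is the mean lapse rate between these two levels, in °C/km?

9.1°C/km

Γ = −ΔT/Δz = (17.8 − 1.42) / (2000 − 200) m
  = 16.38°C / 1.8 km = 9.1°C/km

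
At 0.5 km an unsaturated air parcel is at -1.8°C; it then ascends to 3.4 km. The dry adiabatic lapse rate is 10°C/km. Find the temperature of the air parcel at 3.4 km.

Dry adiabatic to 3400 m: -10 × 2.9 km = -29°C, so T = -30.8°C.

-30.8°C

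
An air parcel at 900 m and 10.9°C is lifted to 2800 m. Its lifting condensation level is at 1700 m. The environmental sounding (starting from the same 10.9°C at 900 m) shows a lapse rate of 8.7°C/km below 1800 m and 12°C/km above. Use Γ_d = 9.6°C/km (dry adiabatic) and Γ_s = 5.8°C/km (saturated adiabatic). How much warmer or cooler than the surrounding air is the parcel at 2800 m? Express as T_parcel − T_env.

+5.77°C (parcel warmer than environment)

Parcel:
  900 → 1700 m (dry, 9.6°C/km): ΔT = -9.6 × 0.8 = -7.68°C → T = 3.22°C
  1700 → 2800 m (saturated, 5.8°C/km): ΔT = -5.8 × 1.1 = -6.38°C → T = -3.16°C
Environment:
  900 → 1800 m (environment, lower layer, 8.7°C/km): ΔT = -8.7 × 0.9 = -7.83°C → T = 3.07°C
  1800 → 2800 m (environment, upper layer, 12°C/km): ΔT = -12 × 1 = -12°C → T = -8.93°C
T_parcel − T_env = -3.16 − (-8.93) = +5.77°C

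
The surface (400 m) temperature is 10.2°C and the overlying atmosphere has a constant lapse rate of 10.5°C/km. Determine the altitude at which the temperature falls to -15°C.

2800 m

Height above start = (10.2 − (-15)) / 10.5 = 2.4 km
Altitude = 400 m + 2400 m = 2800 m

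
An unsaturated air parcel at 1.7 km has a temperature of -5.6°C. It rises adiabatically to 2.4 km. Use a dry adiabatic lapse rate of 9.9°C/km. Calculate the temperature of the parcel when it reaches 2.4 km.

-12.53°C

1700 → 2400 m (dry adiabatic, 9.9°C/km): ΔT = -9.9 × 0.7 = -6.93°C → T = -12.53°C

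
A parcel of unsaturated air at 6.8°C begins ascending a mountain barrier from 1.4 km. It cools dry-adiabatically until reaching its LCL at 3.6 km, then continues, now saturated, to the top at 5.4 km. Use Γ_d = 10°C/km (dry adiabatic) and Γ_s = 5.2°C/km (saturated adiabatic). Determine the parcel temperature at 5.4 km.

-24.56°C

Dry to 3600 m: -10 × 2.2 km = -22°C, so T = -15.2°C.
Saturated to 5400 m: -5.2 × 1.8 km = -9.36°C, so T = -24.56°C.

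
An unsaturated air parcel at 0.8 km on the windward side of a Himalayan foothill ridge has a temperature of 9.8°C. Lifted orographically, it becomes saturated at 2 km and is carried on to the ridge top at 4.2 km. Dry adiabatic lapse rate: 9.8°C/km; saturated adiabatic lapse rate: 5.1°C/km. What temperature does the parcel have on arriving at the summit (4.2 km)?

-13.18°C

800–2000 m, dry: Δz = 1.2 km ⇒ ΔT = -11.76°C; T = -1.96°C
2000–4200 m, saturated: Δz = 2.2 km ⇒ ΔT = -11.22°C; T = -13.18°C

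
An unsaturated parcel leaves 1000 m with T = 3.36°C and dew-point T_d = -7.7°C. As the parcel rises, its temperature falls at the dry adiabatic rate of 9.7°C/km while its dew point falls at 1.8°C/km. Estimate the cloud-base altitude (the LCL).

2400 m

T and T_d converge at 9.7 − 1.8 = 7.9°C per km
Height above start = (3.36 − (-7.7)) / 7.9 = 1.4 km
LCL altitude = 1000 m + 1400 m = 2400 m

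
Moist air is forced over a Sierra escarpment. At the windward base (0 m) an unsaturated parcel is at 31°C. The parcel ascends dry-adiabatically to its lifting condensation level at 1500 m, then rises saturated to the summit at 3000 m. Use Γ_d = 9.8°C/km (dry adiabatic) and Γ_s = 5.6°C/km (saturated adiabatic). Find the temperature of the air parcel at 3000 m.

0–1500 m, dry: Δz = 1.5 km ⇒ ΔT = -14.7°C; T = 16.3°C
1500–3000 m, saturated: Δz = 1.5 km ⇒ ΔT = -8.4°C; T = 7.9°C

7.9°C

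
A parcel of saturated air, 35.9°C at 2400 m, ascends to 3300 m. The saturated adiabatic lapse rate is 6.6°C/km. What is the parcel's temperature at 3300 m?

Saturated adiabatic to 3300 m: -6.6 × 0.9 km = -5.94°C, so T = 29.96°C.

29.96°C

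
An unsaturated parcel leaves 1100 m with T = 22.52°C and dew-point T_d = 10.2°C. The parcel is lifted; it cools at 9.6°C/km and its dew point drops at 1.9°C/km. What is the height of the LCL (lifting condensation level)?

2700 m

T and T_d converge at 9.6 − 1.9 = 7.7°C per km
Height above start = (22.52 − 10.2) / 7.7 = 1.6 km
LCL altitude = 1100 m + 1600 m = 2700 m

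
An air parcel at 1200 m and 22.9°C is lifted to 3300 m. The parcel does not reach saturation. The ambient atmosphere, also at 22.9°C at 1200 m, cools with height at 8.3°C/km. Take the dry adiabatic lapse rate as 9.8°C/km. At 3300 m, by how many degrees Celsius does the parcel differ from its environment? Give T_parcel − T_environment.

Parcel:
  From 1200 m to 3300 m (dry): cools by 9.8 × 2.1 = 20.58°C, giving 2.32°C.
Environment:
  From 1200 m to 3300 m (environment): cools by 8.3 × 2.1 = 17.43°C, giving 5.47°C.
T_parcel − T_env = 2.32 − 5.47 = -3.15°C

-3.15°C (parcel cooler than environment)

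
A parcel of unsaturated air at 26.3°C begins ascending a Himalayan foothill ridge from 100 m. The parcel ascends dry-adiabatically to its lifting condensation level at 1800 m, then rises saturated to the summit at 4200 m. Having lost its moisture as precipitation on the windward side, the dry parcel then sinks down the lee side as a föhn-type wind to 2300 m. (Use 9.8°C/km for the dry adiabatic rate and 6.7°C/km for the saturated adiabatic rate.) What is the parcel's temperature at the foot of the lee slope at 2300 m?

12.18°C

From 100 m to 1800 m (dry): cools by 9.8 × 1.7 = 16.66°C, giving 9.64°C.
From 1800 m to 4200 m (saturated): cools by 6.7 × 2.4 = 16.08°C, giving -6.44°C.
From 4200 m to 2300 m (dry descent): warms by 9.8 × 1.9 = 18.62°C, giving 12.18°C.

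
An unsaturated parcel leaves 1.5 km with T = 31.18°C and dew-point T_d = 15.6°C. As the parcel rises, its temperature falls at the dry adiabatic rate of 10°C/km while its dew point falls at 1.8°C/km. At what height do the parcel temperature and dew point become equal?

3.4 km

T and T_d converge at 10 − 1.8 = 8.2°C per km
Height above start = (31.18 − 15.6) / 8.2 = 1.9 km
LCL altitude = 1500 m + 1900 m = 3400 m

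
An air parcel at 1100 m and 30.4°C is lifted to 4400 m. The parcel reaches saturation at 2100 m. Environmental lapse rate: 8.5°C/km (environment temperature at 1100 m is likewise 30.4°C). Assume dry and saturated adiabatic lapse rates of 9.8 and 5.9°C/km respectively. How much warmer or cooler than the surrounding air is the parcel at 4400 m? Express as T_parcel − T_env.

Parcel:
  From 1100 m to 2100 m (dry): cools by 9.8 × 1 = 9.8°C, giving 20.6°C.
  From 2100 m to 4400 m (saturated): cools by 5.9 × 2.3 = 13.57°C, giving 7.03°C.
Environment:
  From 1100 m to 4400 m (environment): cools by 8.5 × 3.3 = 28.05°C, giving 2.35°C.
T_parcel − T_env = 7.03 − 2.35 = +4.68°C

+4.68°C (parcel warmer than environment)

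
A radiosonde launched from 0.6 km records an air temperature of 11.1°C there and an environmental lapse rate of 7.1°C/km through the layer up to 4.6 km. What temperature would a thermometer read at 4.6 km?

From 600 m to 4600 m (environmental): cools by 7.1 × 4 = 28.4°C, giving -17.3°C.

-17.3°C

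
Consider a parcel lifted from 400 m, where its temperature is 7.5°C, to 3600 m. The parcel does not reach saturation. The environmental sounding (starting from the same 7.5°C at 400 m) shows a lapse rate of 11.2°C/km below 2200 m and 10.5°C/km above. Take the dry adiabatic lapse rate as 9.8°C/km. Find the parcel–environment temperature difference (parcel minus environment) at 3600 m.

Parcel:
  400–3600 m, dry: Δz = 3.2 km ⇒ ΔT = -31.36°C; T = -23.86°C
Environment:
  400–2200 m, environment, lower layer: Δz = 1.8 km ⇒ ΔT = -20.16°C; T = -12.66°C
  2200–3600 m, environment, upper layer: Δz = 1.4 km ⇒ ΔT = -14.7°C; T = -27.36°C
T_parcel − T_env = -23.86 − (-27.36) = +3.5°C

+3.5°C (parcel warmer than environment)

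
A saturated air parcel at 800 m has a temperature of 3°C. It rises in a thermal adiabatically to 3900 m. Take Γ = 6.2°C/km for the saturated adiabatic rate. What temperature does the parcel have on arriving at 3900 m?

From 800 m to 3900 m (saturated adiabatic): cools by 6.2 × 3.1 = 19.22°C, giving -16.22°C.

-16.22°C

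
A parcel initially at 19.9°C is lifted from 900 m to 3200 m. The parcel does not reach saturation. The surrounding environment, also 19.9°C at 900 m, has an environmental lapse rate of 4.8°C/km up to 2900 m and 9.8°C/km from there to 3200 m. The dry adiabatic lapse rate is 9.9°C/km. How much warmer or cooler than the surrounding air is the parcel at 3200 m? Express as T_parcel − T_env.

Parcel:
  From 900 m to 3200 m (dry): cools by 9.9 × 2.3 = 22.77°C, giving -2.87°C.
Environment:
  From 900 m to 2900 m (environment, lower layer): cools by 4.8 × 2 = 9.6°C, giving 10.3°C.
  From 2900 m to 3200 m (environment, upper layer): cools by 9.8 × 0.3 = 2.94°C, giving 7.36°C.
T_parcel − T_env = -2.87 − 7.36 = -10.23°C

-10.23°C (parcel cooler than environment)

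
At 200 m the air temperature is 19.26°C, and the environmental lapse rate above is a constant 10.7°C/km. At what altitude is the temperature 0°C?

Height above start = (19.26 − 0) / 10.7 = 1.8 km
Altitude = 200 m + 1800 m = 2000 m

2000 m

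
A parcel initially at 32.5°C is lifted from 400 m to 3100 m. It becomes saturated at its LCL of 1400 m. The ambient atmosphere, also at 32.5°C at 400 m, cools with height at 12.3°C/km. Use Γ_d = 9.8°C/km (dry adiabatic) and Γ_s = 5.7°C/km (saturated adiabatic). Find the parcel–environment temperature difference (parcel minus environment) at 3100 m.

+13.72°C (parcel warmer than environment)

Parcel:
  400 → 1400 m (dry, 9.8°C/km): ΔT = -9.8 × 1 = -9.8°C → T = 22.7°C
  1400 → 3100 m (saturated, 5.7°C/km): ΔT = -5.7 × 1.7 = -9.69°C → T = 13.01°C
Environment:
  400 → 3100 m (environment, 12.3°C/km): ΔT = -12.3 × 2.7 = -33.21°C → T = -0.71°C
T_parcel − T_env = 13.01 − (-0.71) = +13.72°C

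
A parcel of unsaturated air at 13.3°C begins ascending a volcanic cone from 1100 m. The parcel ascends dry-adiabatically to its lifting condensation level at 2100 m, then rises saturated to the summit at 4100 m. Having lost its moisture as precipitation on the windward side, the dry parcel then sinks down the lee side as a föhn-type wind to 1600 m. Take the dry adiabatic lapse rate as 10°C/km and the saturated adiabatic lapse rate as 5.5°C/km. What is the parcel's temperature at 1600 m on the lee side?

1100 → 2100 m (dry, 10°C/km): ΔT = -10 × 1 = -10°C → T = 3.3°C
2100 → 4100 m (saturated, 5.5°C/km): ΔT = -5.5 × 2 = -11°C → T = -7.7°C
4100 → 1600 m (dry descent, 10°C/km): ΔT = +10 × 2.5 = +25°C → T = 17.3°C

17.3°C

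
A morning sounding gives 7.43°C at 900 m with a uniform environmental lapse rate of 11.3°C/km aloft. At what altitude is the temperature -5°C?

Height above start = (7.43 − (-5)) / 11.3 = 1.1 km
Altitude = 900 m + 1100 m = 2000 m

2000 m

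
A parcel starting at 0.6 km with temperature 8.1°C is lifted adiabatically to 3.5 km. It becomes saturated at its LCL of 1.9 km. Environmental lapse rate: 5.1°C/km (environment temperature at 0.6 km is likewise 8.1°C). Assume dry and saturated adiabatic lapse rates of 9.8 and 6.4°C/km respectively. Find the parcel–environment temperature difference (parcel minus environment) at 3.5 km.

-8.19°C (parcel cooler than environment)

Parcel:
  600–1900 m, dry: Δz = 1.3 km ⇒ ΔT = -12.74°C; T = -4.64°C
  1900–3500 m, saturated: Δz = 1.6 km ⇒ ΔT = -10.24°C; T = -14.88°C
Environment:
  600–3500 m, environment: Δz = 2.9 km ⇒ ΔT = -14.79°C; T = -6.69°C
T_parcel − T_env = -14.88 − (-6.69) = -8.19°C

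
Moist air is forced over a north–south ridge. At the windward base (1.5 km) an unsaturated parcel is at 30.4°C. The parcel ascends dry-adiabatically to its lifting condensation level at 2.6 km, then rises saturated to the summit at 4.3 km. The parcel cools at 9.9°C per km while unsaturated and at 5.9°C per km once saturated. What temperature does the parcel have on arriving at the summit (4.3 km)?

Dry to 2600 m: -9.9 × 1.1 km = -10.89°C, so T = 19.51°C.
Saturated to 4300 m: -5.9 × 1.7 km = -10.03°C, so T = 9.48°C.

9.48°C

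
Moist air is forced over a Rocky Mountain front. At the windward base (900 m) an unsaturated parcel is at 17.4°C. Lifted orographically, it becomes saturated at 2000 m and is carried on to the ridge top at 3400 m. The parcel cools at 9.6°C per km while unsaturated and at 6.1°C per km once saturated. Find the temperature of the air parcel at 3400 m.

Dry to 2000 m: -9.6 × 1.1 km = -10.56°C, so T = 6.84°C.
Saturated to 3400 m: -6.1 × 1.4 km = -8.54°C, so T = -1.7°C.

-1.7°C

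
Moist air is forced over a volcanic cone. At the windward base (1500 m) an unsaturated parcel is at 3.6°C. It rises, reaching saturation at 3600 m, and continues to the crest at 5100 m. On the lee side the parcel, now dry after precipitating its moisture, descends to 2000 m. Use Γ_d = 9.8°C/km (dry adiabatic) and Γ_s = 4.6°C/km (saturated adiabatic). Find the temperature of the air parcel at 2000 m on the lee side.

1500–3600 m, dry: Δz = 2.1 km ⇒ ΔT = -20.58°C; T = -16.98°C
3600–5100 m, saturated: Δz = 1.5 km ⇒ ΔT = -6.9°C; T = -23.88°C
5100–2000 m, dry descent: Δz = 3.1 km ⇒ ΔT = +30.38°C; T = 6.5°C

6.5°C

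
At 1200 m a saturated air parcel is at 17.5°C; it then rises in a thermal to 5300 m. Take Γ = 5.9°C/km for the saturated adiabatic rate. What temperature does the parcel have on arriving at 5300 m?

Saturated adiabatic to 5300 m: -5.9 × 4.1 km = -24.19°C, so T = -6.69°C.

-6.69°C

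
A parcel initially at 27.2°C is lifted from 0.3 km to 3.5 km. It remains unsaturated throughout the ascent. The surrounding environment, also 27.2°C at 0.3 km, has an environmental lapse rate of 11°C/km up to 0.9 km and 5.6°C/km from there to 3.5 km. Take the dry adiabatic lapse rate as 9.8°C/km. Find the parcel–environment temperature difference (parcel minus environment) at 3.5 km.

-10.2°C (parcel cooler than environment)

Parcel:
  Dry to 3500 m: -9.8 × 3.2 km = -31.36°C, so T = -4.16°C.
Environment:
  Environment, lower layer to 900 m: -11 × 0.6 km = -6.6°C, so T = 20.6°C.
  Environment, upper layer to 3500 m: -5.6 × 2.6 km = -14.56°C, so T = 6.04°C.
T_parcel − T_env = -4.16 − 6.04 = -10.2°C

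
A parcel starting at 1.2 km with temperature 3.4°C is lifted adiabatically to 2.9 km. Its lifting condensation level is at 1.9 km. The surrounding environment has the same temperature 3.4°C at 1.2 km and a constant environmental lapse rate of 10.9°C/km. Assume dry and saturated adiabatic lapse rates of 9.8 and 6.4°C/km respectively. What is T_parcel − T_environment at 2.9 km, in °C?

Parcel:
  From 1200 m to 1900 m (dry): cools by 9.8 × 0.7 = 6.86°C, giving -3.46°C.
  From 1900 m to 2900 m (saturated): cools by 6.4 × 1 = 6.4°C, giving -9.86°C.
Environment:
  From 1200 m to 2900 m (environment): cools by 10.9 × 1.7 = 18.53°C, giving -15.13°C.
T_parcel − T_env = -9.86 − (-15.13) = +5.27°C

+5.27°C (parcel warmer than environment)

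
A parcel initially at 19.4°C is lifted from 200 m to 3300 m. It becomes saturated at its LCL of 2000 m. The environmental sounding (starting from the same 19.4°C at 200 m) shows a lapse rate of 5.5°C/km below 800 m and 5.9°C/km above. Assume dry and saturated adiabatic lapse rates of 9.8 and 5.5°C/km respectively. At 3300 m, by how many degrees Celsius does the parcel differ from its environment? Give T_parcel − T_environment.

Parcel:
  Dry to 2000 m: -9.8 × 1.8 km = -17.64°C, so T = 1.76°C.
  Saturated to 3300 m: -5.5 × 1.3 km = -7.15°C, so T = -5.39°C.
Environment:
  Environment, lower layer to 800 m: -5.5 × 0.6 km = -3.3°C, so T = 16.1°C.
  Environment, upper layer to 3300 m: -5.9 × 2.5 km = -14.75°C, so T = 1.35°C.
T_parcel − T_env = -5.39 − 1.35 = -6.74°C

-6.74°C (parcel cooler than environment)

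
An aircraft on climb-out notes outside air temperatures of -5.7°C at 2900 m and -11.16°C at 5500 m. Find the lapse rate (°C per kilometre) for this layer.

2.1°C/km

Γ = −ΔT/Δz = (-5.7 − (-11.16)) / (5500 − 2900) m
  = 5.46°C / 2.6 km = 2.1°C/km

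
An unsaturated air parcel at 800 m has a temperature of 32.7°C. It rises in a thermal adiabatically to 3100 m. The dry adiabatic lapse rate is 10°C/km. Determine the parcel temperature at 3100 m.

9.7°C

Dry adiabatic to 3100 m: -10 × 2.3 km = -23°C, so T = 9.7°C.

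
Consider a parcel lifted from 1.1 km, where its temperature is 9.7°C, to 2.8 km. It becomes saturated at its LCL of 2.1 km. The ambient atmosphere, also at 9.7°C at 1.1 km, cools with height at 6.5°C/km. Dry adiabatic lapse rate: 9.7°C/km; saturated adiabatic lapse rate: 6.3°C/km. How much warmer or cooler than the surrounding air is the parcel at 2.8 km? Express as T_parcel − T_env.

Parcel:
  1100 → 2100 m (dry, 9.7°C/km): ΔT = -9.7 × 1 = -9.7°C → T = 0°C
  2100 → 2800 m (saturated, 6.3°C/km): ΔT = -6.3 × 0.7 = -4.41°C → T = -4.41°C
Environment:
  1100 → 2800 m (environment, 6.5°C/km): ΔT = -6.5 × 1.7 = -11.05°C → T = -1.35°C
T_parcel − T_env = -4.41 − (-1.35) = -3.06°C

-3.06°C (parcel cooler than environment)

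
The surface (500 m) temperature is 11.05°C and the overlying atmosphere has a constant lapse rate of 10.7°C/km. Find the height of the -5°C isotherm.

Height above start = (11.05 − (-5)) / 10.7 = 1.5 km
Altitude = 500 m + 1500 m = 2000 m

2000 m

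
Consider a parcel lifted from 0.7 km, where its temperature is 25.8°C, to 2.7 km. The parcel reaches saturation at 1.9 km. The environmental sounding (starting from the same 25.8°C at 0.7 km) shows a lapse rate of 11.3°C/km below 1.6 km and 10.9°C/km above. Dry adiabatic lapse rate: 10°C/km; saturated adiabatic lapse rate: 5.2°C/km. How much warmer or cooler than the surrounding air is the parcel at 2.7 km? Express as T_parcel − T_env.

Parcel:
  Dry to 1900 m: -10 × 1.2 km = -12°C, so T = 13.8°C.
  Saturated to 2700 m: -5.2 × 0.8 km = -4.16°C, so T = 9.64°C.
Environment:
  Environment, lower layer to 1600 m: -11.3 × 0.9 km = -10.17°C, so T = 15.63°C.
  Environment, upper layer to 2700 m: -10.9 × 1.1 km = -11.99°C, so T = 3.64°C.
T_parcel − T_env = 9.64 − 3.64 = +6°C

+6°C (parcel warmer than environment)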